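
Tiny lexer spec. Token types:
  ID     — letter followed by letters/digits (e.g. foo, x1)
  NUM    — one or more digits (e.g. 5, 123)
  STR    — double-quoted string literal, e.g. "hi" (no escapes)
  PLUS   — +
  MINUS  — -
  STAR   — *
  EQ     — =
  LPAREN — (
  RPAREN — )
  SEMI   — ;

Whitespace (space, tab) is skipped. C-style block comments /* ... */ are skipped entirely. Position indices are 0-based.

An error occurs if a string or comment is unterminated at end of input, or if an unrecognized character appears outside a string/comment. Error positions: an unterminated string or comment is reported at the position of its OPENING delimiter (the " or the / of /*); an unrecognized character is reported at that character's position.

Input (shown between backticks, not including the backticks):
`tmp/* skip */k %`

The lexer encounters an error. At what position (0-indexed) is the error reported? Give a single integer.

pos=0: emit ID 'tmp' (now at pos=3)
pos=3: enter COMMENT mode (saw '/*')
exit COMMENT mode (now at pos=13)
pos=13: emit ID 'k' (now at pos=14)
pos=15: ERROR — unrecognized char '%'

Answer: 15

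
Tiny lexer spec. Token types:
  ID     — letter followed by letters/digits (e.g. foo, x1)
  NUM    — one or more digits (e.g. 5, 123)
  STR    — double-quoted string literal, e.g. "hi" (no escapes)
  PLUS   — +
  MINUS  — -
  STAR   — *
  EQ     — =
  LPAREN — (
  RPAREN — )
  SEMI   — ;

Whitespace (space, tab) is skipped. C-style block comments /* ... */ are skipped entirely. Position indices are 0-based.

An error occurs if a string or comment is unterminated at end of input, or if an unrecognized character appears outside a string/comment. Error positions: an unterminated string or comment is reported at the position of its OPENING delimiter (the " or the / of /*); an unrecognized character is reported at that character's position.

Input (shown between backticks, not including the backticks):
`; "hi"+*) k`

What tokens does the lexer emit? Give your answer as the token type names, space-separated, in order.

pos=0: emit SEMI ';'
pos=2: enter STRING mode
pos=2: emit STR "hi" (now at pos=6)
pos=6: emit PLUS '+'
pos=7: emit STAR '*'
pos=8: emit RPAREN ')'
pos=10: emit ID 'k' (now at pos=11)
DONE. 6 tokens: [SEMI, STR, PLUS, STAR, RPAREN, ID]

Answer: SEMI STR PLUS STAR RPAREN ID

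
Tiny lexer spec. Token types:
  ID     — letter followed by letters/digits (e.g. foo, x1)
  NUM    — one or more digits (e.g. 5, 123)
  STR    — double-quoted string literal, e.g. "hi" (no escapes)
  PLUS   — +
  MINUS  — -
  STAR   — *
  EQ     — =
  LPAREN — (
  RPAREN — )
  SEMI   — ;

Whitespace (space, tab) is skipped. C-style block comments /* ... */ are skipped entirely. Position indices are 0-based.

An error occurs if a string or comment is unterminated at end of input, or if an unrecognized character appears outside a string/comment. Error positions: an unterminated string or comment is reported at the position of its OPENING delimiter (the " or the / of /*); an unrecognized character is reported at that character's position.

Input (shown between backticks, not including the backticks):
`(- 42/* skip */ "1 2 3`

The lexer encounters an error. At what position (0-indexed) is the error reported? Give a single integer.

Answer: 16

Derivation:
pos=0: emit LPAREN '('
pos=1: emit MINUS '-'
pos=3: emit NUM '42' (now at pos=5)
pos=5: enter COMMENT mode (saw '/*')
exit COMMENT mode (now at pos=15)
pos=16: enter STRING mode
pos=16: ERROR — unterminated string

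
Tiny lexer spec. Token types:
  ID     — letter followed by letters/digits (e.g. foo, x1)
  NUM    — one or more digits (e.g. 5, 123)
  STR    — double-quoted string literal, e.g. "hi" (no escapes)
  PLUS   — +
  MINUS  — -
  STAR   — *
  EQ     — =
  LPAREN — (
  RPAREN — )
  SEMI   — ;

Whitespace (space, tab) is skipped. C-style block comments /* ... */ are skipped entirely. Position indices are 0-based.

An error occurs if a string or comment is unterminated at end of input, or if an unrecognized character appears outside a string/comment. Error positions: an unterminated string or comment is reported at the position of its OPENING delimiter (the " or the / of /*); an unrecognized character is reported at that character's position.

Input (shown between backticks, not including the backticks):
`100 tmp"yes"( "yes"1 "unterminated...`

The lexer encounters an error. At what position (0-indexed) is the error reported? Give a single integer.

Answer: 21

Derivation:
pos=0: emit NUM '100' (now at pos=3)
pos=4: emit ID 'tmp' (now at pos=7)
pos=7: enter STRING mode
pos=7: emit STR "yes" (now at pos=12)
pos=12: emit LPAREN '('
pos=14: enter STRING mode
pos=14: emit STR "yes" (now at pos=19)
pos=19: emit NUM '1' (now at pos=20)
pos=21: enter STRING mode
pos=21: ERROR — unterminated string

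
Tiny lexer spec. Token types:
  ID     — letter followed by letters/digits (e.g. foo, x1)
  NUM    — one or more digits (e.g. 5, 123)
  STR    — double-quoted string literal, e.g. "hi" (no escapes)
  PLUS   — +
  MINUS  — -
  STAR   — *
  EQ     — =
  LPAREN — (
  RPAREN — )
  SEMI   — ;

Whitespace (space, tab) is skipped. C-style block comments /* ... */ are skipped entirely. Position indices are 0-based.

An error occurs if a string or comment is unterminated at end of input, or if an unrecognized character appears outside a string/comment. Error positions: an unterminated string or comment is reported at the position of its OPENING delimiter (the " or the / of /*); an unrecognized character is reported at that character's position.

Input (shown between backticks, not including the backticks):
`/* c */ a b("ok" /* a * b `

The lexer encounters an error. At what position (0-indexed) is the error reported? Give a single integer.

Answer: 17

Derivation:
pos=0: enter COMMENT mode (saw '/*')
exit COMMENT mode (now at pos=7)
pos=8: emit ID 'a' (now at pos=9)
pos=10: emit ID 'b' (now at pos=11)
pos=11: emit LPAREN '('
pos=12: enter STRING mode
pos=12: emit STR "ok" (now at pos=16)
pos=17: enter COMMENT mode (saw '/*')
pos=17: ERROR — unterminated comment (reached EOF)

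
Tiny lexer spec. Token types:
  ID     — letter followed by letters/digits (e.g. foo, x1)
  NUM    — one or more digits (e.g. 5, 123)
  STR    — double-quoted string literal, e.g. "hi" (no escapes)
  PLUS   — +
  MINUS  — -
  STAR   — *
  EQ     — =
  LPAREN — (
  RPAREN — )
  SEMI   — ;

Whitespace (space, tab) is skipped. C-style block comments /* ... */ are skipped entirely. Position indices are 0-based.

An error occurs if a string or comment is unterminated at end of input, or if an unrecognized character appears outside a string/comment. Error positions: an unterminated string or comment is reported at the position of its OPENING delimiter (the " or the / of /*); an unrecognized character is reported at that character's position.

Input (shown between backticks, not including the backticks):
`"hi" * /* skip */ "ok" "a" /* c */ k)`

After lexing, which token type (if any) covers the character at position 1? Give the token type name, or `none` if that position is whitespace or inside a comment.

pos=0: enter STRING mode
pos=0: emit STR "hi" (now at pos=4)
pos=5: emit STAR '*'
pos=7: enter COMMENT mode (saw '/*')
exit COMMENT mode (now at pos=17)
pos=18: enter STRING mode
pos=18: emit STR "ok" (now at pos=22)
pos=23: enter STRING mode
pos=23: emit STR "a" (now at pos=26)
pos=27: enter COMMENT mode (saw '/*')
exit COMMENT mode (now at pos=34)
pos=35: emit ID 'k' (now at pos=36)
pos=36: emit RPAREN ')'
DONE. 6 tokens: [STR, STAR, STR, STR, ID, RPAREN]
Position 1: char is 'h' -> STR

Answer: STR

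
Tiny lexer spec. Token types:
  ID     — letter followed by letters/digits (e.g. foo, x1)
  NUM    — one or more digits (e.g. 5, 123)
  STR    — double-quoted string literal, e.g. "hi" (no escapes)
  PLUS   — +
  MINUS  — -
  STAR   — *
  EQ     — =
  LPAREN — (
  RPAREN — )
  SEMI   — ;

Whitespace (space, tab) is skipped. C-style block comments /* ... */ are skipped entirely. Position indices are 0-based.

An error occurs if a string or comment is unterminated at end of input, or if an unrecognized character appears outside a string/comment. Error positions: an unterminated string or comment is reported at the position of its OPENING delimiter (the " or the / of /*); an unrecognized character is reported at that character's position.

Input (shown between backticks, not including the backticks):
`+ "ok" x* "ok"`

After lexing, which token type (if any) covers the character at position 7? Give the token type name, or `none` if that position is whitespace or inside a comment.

Answer: ID

Derivation:
pos=0: emit PLUS '+'
pos=2: enter STRING mode
pos=2: emit STR "ok" (now at pos=6)
pos=7: emit ID 'x' (now at pos=8)
pos=8: emit STAR '*'
pos=10: enter STRING mode
pos=10: emit STR "ok" (now at pos=14)
DONE. 5 tokens: [PLUS, STR, ID, STAR, STR]
Position 7: char is 'x' -> ID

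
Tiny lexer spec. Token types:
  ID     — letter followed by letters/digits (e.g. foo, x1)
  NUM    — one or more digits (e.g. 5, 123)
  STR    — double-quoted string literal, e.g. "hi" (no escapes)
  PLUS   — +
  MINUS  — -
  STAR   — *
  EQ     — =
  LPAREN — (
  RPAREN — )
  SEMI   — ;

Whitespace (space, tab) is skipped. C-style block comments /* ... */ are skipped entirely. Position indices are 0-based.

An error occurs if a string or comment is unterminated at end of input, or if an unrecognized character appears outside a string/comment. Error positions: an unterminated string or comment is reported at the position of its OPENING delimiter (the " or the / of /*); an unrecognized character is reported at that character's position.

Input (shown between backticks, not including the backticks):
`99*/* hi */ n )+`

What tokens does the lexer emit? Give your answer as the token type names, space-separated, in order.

Answer: NUM STAR ID RPAREN PLUS

Derivation:
pos=0: emit NUM '99' (now at pos=2)
pos=2: emit STAR '*'
pos=3: enter COMMENT mode (saw '/*')
exit COMMENT mode (now at pos=11)
pos=12: emit ID 'n' (now at pos=13)
pos=14: emit RPAREN ')'
pos=15: emit PLUS '+'
DONE. 5 tokens: [NUM, STAR, ID, RPAREN, PLUS]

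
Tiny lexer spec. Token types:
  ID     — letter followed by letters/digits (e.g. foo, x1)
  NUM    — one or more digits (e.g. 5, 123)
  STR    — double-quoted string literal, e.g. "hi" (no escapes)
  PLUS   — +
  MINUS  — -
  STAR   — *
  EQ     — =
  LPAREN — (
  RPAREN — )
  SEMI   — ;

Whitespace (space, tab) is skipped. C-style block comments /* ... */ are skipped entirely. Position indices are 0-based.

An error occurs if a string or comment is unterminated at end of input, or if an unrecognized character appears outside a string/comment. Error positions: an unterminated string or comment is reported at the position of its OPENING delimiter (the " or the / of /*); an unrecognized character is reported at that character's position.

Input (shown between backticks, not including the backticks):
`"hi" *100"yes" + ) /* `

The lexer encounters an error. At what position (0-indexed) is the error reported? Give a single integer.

pos=0: enter STRING mode
pos=0: emit STR "hi" (now at pos=4)
pos=5: emit STAR '*'
pos=6: emit NUM '100' (now at pos=9)
pos=9: enter STRING mode
pos=9: emit STR "yes" (now at pos=14)
pos=15: emit PLUS '+'
pos=17: emit RPAREN ')'
pos=19: enter COMMENT mode (saw '/*')
pos=19: ERROR — unterminated comment (reached EOF)

Answer: 19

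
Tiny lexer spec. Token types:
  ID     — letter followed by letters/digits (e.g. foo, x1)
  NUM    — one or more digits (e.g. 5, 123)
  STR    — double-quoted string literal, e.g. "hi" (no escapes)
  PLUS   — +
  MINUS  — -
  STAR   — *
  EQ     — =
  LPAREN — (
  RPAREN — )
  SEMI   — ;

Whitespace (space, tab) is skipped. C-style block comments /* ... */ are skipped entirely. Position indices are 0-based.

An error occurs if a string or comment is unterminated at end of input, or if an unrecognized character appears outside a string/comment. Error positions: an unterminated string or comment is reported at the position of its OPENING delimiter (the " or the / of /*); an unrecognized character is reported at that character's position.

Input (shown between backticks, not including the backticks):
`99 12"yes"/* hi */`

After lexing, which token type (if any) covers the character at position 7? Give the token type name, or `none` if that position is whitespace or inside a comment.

Answer: STR

Derivation:
pos=0: emit NUM '99' (now at pos=2)
pos=3: emit NUM '12' (now at pos=5)
pos=5: enter STRING mode
pos=5: emit STR "yes" (now at pos=10)
pos=10: enter COMMENT mode (saw '/*')
exit COMMENT mode (now at pos=18)
DONE. 3 tokens: [NUM, NUM, STR]
Position 7: char is 'e' -> STR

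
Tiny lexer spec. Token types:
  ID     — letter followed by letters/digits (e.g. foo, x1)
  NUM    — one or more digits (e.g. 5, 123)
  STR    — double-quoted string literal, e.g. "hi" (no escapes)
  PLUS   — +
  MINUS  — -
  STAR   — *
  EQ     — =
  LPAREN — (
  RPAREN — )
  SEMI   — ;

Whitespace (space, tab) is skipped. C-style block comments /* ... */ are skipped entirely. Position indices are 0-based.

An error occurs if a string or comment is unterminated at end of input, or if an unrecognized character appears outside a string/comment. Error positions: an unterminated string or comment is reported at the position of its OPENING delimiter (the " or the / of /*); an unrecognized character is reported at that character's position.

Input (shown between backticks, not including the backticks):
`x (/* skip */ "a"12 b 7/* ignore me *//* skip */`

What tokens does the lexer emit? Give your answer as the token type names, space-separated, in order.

pos=0: emit ID 'x' (now at pos=1)
pos=2: emit LPAREN '('
pos=3: enter COMMENT mode (saw '/*')
exit COMMENT mode (now at pos=13)
pos=14: enter STRING mode
pos=14: emit STR "a" (now at pos=17)
pos=17: emit NUM '12' (now at pos=19)
pos=20: emit ID 'b' (now at pos=21)
pos=22: emit NUM '7' (now at pos=23)
pos=23: enter COMMENT mode (saw '/*')
exit COMMENT mode (now at pos=38)
pos=38: enter COMMENT mode (saw '/*')
exit COMMENT mode (now at pos=48)
DONE. 6 tokens: [ID, LPAREN, STR, NUM, ID, NUM]

Answer: ID LPAREN STR NUM ID NUM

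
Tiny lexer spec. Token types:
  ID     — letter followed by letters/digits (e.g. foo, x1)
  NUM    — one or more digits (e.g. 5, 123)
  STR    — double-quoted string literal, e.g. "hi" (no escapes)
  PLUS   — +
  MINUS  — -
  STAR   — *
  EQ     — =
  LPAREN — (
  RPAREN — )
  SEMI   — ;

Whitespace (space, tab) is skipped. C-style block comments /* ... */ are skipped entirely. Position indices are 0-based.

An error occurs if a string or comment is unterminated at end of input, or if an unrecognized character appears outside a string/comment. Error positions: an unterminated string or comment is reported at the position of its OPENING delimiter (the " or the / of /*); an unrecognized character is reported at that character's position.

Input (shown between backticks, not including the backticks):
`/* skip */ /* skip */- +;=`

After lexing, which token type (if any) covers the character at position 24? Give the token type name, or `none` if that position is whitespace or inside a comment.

pos=0: enter COMMENT mode (saw '/*')
exit COMMENT mode (now at pos=10)
pos=11: enter COMMENT mode (saw '/*')
exit COMMENT mode (now at pos=21)
pos=21: emit MINUS '-'
pos=23: emit PLUS '+'
pos=24: emit SEMI ';'
pos=25: emit EQ '='
DONE. 4 tokens: [MINUS, PLUS, SEMI, EQ]
Position 24: char is ';' -> SEMI

Answer: SEMI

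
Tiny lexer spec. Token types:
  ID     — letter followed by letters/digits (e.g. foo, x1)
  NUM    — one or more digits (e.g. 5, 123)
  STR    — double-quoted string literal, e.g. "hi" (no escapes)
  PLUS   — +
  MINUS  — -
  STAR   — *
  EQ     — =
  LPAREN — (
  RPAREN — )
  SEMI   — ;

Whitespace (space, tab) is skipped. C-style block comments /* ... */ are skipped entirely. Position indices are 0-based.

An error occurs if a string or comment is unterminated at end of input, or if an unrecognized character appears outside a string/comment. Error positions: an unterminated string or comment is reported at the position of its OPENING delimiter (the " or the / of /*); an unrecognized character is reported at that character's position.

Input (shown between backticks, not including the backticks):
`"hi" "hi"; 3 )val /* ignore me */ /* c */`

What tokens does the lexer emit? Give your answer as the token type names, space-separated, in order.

pos=0: enter STRING mode
pos=0: emit STR "hi" (now at pos=4)
pos=5: enter STRING mode
pos=5: emit STR "hi" (now at pos=9)
pos=9: emit SEMI ';'
pos=11: emit NUM '3' (now at pos=12)
pos=13: emit RPAREN ')'
pos=14: emit ID 'val' (now at pos=17)
pos=18: enter COMMENT mode (saw '/*')
exit COMMENT mode (now at pos=33)
pos=34: enter COMMENT mode (saw '/*')
exit COMMENT mode (now at pos=41)
DONE. 6 tokens: [STR, STR, SEMI, NUM, RPAREN, ID]

Answer: STR STR SEMI NUM RPAREN ID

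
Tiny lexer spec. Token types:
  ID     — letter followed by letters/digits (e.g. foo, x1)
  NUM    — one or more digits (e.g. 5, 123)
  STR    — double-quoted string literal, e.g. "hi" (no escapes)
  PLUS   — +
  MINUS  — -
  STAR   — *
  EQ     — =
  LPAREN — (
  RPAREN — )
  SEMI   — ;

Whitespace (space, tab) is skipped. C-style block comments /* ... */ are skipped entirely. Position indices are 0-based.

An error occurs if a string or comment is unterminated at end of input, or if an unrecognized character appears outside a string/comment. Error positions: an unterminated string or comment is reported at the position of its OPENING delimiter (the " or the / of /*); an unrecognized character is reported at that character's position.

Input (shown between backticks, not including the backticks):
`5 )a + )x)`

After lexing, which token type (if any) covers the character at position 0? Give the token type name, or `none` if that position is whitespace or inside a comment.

pos=0: emit NUM '5' (now at pos=1)
pos=2: emit RPAREN ')'
pos=3: emit ID 'a' (now at pos=4)
pos=5: emit PLUS '+'
pos=7: emit RPAREN ')'
pos=8: emit ID 'x' (now at pos=9)
pos=9: emit RPAREN ')'
DONE. 7 tokens: [NUM, RPAREN, ID, PLUS, RPAREN, ID, RPAREN]
Position 0: char is '5' -> NUM

Answer: NUM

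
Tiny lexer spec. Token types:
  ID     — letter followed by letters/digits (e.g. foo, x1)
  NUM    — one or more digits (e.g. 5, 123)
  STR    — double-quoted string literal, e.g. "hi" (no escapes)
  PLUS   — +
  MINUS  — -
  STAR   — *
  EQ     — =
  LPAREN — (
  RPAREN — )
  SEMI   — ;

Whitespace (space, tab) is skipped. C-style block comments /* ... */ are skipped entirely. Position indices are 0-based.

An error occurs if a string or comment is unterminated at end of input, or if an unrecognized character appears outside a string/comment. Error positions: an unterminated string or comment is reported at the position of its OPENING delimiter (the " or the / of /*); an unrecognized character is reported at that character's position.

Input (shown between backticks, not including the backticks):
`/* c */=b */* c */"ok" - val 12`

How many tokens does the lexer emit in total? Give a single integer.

pos=0: enter COMMENT mode (saw '/*')
exit COMMENT mode (now at pos=7)
pos=7: emit EQ '='
pos=8: emit ID 'b' (now at pos=9)
pos=10: emit STAR '*'
pos=11: enter COMMENT mode (saw '/*')
exit COMMENT mode (now at pos=18)
pos=18: enter STRING mode
pos=18: emit STR "ok" (now at pos=22)
pos=23: emit MINUS '-'
pos=25: emit ID 'val' (now at pos=28)
pos=29: emit NUM '12' (now at pos=31)
DONE. 7 tokens: [EQ, ID, STAR, STR, MINUS, ID, NUM]

Answer: 7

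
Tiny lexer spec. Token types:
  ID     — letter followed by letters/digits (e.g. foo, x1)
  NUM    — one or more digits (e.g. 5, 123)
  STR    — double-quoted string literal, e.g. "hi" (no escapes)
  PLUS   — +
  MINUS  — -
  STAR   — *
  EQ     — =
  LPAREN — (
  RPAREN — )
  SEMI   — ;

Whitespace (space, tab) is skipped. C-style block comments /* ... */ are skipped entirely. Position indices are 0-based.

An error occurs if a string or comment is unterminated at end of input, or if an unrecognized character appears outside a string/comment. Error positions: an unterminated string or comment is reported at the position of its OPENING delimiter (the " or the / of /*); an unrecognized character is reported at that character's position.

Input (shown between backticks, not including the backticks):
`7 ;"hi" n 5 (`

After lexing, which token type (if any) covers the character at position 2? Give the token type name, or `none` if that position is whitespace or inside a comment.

pos=0: emit NUM '7' (now at pos=1)
pos=2: emit SEMI ';'
pos=3: enter STRING mode
pos=3: emit STR "hi" (now at pos=7)
pos=8: emit ID 'n' (now at pos=9)
pos=10: emit NUM '5' (now at pos=11)
pos=12: emit LPAREN '('
DONE. 6 tokens: [NUM, SEMI, STR, ID, NUM, LPAREN]
Position 2: char is ';' -> SEMI

Answer: SEMI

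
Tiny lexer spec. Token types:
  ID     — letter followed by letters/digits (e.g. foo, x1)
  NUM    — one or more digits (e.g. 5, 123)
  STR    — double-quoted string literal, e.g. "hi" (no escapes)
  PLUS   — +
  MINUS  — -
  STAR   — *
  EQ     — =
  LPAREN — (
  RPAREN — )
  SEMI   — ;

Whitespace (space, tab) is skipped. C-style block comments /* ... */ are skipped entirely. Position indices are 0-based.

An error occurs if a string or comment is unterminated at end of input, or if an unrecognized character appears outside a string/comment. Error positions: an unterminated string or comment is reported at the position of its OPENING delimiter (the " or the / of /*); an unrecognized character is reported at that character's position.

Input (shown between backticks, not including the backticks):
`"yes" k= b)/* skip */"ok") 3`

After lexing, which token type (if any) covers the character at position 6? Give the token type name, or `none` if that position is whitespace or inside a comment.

Answer: ID

Derivation:
pos=0: enter STRING mode
pos=0: emit STR "yes" (now at pos=5)
pos=6: emit ID 'k' (now at pos=7)
pos=7: emit EQ '='
pos=9: emit ID 'b' (now at pos=10)
pos=10: emit RPAREN ')'
pos=11: enter COMMENT mode (saw '/*')
exit COMMENT mode (now at pos=21)
pos=21: enter STRING mode
pos=21: emit STR "ok" (now at pos=25)
pos=25: emit RPAREN ')'
pos=27: emit NUM '3' (now at pos=28)
DONE. 8 tokens: [STR, ID, EQ, ID, RPAREN, STR, RPAREN, NUM]
Position 6: char is 'k' -> ID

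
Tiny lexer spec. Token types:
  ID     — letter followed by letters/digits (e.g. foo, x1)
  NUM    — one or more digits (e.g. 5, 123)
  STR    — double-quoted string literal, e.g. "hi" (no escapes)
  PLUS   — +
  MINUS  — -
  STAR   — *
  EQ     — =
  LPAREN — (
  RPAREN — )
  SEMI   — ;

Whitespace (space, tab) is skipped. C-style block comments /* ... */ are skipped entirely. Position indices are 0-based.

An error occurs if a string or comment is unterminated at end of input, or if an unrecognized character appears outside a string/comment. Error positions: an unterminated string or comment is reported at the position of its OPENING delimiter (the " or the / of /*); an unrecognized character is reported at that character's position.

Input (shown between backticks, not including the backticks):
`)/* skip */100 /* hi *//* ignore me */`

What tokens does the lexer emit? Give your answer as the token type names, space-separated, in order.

pos=0: emit RPAREN ')'
pos=1: enter COMMENT mode (saw '/*')
exit COMMENT mode (now at pos=11)
pos=11: emit NUM '100' (now at pos=14)
pos=15: enter COMMENT mode (saw '/*')
exit COMMENT mode (now at pos=23)
pos=23: enter COMMENT mode (saw '/*')
exit COMMENT mode (now at pos=38)
DONE. 2 tokens: [RPAREN, NUM]

Answer: RPAREN NUM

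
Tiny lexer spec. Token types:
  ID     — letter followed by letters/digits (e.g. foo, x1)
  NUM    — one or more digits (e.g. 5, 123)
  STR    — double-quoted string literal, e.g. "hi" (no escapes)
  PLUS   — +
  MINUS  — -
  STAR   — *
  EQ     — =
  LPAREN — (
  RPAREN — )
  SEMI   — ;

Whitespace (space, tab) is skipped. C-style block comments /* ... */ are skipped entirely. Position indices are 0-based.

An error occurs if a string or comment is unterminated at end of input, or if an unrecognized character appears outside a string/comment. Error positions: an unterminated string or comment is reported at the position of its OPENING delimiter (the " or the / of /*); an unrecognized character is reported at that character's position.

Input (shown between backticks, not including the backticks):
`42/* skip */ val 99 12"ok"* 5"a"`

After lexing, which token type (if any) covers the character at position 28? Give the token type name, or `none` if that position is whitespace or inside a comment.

pos=0: emit NUM '42' (now at pos=2)
pos=2: enter COMMENT mode (saw '/*')
exit COMMENT mode (now at pos=12)
pos=13: emit ID 'val' (now at pos=16)
pos=17: emit NUM '99' (now at pos=19)
pos=20: emit NUM '12' (now at pos=22)
pos=22: enter STRING mode
pos=22: emit STR "ok" (now at pos=26)
pos=26: emit STAR '*'
pos=28: emit NUM '5' (now at pos=29)
pos=29: enter STRING mode
pos=29: emit STR "a" (now at pos=32)
DONE. 8 tokens: [NUM, ID, NUM, NUM, STR, STAR, NUM, STR]
Position 28: char is '5' -> NUM

Answer: NUM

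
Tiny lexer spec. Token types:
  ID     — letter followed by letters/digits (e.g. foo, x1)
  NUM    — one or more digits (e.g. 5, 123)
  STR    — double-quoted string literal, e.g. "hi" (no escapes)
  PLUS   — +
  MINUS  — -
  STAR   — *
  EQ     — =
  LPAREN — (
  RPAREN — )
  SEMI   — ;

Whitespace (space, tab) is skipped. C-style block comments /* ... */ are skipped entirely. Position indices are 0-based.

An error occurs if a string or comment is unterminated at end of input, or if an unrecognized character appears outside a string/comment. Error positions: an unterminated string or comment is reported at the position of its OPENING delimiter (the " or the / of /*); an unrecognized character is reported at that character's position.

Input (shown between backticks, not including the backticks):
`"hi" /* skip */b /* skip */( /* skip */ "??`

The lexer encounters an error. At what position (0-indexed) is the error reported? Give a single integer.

Answer: 40

Derivation:
pos=0: enter STRING mode
pos=0: emit STR "hi" (now at pos=4)
pos=5: enter COMMENT mode (saw '/*')
exit COMMENT mode (now at pos=15)
pos=15: emit ID 'b' (now at pos=16)
pos=17: enter COMMENT mode (saw '/*')
exit COMMENT mode (now at pos=27)
pos=27: emit LPAREN '('
pos=29: enter COMMENT mode (saw '/*')
exit COMMENT mode (now at pos=39)
pos=40: enter STRING mode
pos=40: ERROR — unterminated string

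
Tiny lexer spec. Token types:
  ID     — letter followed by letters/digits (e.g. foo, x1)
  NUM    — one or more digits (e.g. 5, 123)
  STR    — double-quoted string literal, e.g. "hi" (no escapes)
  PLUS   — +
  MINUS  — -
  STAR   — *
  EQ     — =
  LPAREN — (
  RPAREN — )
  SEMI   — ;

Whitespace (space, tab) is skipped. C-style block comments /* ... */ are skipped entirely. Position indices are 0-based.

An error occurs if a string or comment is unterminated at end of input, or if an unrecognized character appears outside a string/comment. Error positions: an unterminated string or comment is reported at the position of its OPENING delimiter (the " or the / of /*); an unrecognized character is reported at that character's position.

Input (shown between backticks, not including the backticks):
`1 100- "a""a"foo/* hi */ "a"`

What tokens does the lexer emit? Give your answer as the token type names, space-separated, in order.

Answer: NUM NUM MINUS STR STR ID STR

Derivation:
pos=0: emit NUM '1' (now at pos=1)
pos=2: emit NUM '100' (now at pos=5)
pos=5: emit MINUS '-'
pos=7: enter STRING mode
pos=7: emit STR "a" (now at pos=10)
pos=10: enter STRING mode
pos=10: emit STR "a" (now at pos=13)
pos=13: emit ID 'foo' (now at pos=16)
pos=16: enter COMMENT mode (saw '/*')
exit COMMENT mode (now at pos=24)
pos=25: enter STRING mode
pos=25: emit STR "a" (now at pos=28)
DONE. 7 tokens: [NUM, NUM, MINUS, STR, STR, ID, STR]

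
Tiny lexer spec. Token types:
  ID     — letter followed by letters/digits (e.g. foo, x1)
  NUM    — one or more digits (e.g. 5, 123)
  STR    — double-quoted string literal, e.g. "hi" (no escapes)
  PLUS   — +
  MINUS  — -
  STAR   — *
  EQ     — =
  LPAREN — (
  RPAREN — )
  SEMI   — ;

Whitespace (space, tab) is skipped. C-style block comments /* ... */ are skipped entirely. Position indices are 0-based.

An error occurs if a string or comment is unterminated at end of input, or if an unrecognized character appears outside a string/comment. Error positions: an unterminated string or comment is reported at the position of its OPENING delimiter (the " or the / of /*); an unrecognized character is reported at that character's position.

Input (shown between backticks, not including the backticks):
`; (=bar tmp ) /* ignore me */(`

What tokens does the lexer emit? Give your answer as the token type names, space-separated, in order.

Answer: SEMI LPAREN EQ ID ID RPAREN LPAREN

Derivation:
pos=0: emit SEMI ';'
pos=2: emit LPAREN '('
pos=3: emit EQ '='
pos=4: emit ID 'bar' (now at pos=7)
pos=8: emit ID 'tmp' (now at pos=11)
pos=12: emit RPAREN ')'
pos=14: enter COMMENT mode (saw '/*')
exit COMMENT mode (now at pos=29)
pos=29: emit LPAREN '('
DONE. 7 tokens: [SEMI, LPAREN, EQ, ID, ID, RPAREN, LPAREN]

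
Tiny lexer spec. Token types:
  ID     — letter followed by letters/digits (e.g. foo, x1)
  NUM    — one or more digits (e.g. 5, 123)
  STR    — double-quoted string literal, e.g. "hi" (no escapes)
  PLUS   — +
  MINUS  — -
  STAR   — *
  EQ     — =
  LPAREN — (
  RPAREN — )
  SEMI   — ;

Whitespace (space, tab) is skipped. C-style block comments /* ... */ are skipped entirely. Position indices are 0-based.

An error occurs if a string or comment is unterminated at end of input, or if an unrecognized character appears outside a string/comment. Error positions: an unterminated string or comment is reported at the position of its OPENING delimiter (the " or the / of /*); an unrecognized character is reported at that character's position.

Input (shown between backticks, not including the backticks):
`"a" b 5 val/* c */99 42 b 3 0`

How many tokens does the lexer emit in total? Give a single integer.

Answer: 9

Derivation:
pos=0: enter STRING mode
pos=0: emit STR "a" (now at pos=3)
pos=4: emit ID 'b' (now at pos=5)
pos=6: emit NUM '5' (now at pos=7)
pos=8: emit ID 'val' (now at pos=11)
pos=11: enter COMMENT mode (saw '/*')
exit COMMENT mode (now at pos=18)
pos=18: emit NUM '99' (now at pos=20)
pos=21: emit NUM '42' (now at pos=23)
pos=24: emit ID 'b' (now at pos=25)
pos=26: emit NUM '3' (now at pos=27)
pos=28: emit NUM '0' (now at pos=29)
DONE. 9 tokens: [STR, ID, NUM, ID, NUM, NUM, ID, NUM, NUM]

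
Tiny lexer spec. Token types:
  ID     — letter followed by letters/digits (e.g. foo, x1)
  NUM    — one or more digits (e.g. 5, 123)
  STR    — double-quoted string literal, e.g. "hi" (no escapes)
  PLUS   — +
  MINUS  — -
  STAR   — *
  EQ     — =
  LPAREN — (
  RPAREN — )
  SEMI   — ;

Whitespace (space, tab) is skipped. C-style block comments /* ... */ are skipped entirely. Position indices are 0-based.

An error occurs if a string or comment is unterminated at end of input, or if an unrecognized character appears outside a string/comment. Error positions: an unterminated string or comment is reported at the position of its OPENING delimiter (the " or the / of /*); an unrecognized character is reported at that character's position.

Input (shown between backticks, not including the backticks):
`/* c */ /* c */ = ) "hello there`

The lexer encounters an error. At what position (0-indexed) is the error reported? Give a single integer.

Answer: 20

Derivation:
pos=0: enter COMMENT mode (saw '/*')
exit COMMENT mode (now at pos=7)
pos=8: enter COMMENT mode (saw '/*')
exit COMMENT mode (now at pos=15)
pos=16: emit EQ '='
pos=18: emit RPAREN ')'
pos=20: enter STRING mode
pos=20: ERROR — unterminated string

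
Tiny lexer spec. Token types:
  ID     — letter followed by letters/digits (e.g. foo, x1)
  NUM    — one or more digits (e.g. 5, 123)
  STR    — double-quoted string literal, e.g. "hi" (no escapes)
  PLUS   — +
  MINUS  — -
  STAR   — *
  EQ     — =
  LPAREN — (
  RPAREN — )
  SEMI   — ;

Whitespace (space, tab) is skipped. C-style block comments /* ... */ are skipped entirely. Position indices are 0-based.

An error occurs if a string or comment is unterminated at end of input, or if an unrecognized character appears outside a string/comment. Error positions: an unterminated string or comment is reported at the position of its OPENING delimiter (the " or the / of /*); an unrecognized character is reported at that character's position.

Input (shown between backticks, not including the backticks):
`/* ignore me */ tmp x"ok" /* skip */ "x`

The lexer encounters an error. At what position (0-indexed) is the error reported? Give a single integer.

Answer: 37

Derivation:
pos=0: enter COMMENT mode (saw '/*')
exit COMMENT mode (now at pos=15)
pos=16: emit ID 'tmp' (now at pos=19)
pos=20: emit ID 'x' (now at pos=21)
pos=21: enter STRING mode
pos=21: emit STR "ok" (now at pos=25)
pos=26: enter COMMENT mode (saw '/*')
exit COMMENT mode (now at pos=36)
pos=37: enter STRING mode
pos=37: ERROR — unterminated string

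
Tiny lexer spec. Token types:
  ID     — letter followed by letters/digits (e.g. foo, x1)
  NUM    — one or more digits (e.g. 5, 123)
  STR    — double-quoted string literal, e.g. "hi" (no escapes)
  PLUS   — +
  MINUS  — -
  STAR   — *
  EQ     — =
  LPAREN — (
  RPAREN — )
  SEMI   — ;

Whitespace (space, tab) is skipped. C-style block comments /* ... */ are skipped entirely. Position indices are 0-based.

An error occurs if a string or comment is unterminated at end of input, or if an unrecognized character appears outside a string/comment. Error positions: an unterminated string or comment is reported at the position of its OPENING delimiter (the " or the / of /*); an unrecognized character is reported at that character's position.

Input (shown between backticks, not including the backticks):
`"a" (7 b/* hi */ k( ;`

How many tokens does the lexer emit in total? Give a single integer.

Answer: 7

Derivation:
pos=0: enter STRING mode
pos=0: emit STR "a" (now at pos=3)
pos=4: emit LPAREN '('
pos=5: emit NUM '7' (now at pos=6)
pos=7: emit ID 'b' (now at pos=8)
pos=8: enter COMMENT mode (saw '/*')
exit COMMENT mode (now at pos=16)
pos=17: emit ID 'k' (now at pos=18)
pos=18: emit LPAREN '('
pos=20: emit SEMI ';'
DONE. 7 tokens: [STR, LPAREN, NUM, ID, ID, LPAREN, SEMI]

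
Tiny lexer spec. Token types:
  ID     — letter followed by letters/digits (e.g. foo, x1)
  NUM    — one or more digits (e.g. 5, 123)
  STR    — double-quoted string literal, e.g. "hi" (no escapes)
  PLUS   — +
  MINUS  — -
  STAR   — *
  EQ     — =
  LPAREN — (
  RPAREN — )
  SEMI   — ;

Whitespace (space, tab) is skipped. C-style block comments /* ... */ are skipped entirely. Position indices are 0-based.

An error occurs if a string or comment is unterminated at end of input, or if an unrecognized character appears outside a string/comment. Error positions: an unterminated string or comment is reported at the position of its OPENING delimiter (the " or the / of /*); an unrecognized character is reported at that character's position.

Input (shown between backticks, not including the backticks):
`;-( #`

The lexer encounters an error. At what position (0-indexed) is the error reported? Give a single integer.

pos=0: emit SEMI ';'
pos=1: emit MINUS '-'
pos=2: emit LPAREN '('
pos=4: ERROR — unrecognized char '#'

Answer: 4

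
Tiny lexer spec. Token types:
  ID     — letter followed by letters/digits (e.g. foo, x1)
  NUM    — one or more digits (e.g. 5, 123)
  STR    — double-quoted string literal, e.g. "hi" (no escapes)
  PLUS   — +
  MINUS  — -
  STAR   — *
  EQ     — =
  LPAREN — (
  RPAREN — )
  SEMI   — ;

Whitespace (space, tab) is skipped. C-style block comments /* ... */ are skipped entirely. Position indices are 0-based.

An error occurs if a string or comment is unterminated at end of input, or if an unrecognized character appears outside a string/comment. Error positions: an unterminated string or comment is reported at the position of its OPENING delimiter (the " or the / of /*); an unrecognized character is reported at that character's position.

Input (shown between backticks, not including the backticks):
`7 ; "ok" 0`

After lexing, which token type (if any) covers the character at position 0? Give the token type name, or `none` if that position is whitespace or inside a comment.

pos=0: emit NUM '7' (now at pos=1)
pos=2: emit SEMI ';'
pos=4: enter STRING mode
pos=4: emit STR "ok" (now at pos=8)
pos=9: emit NUM '0' (now at pos=10)
DONE. 4 tokens: [NUM, SEMI, STR, NUM]
Position 0: char is '7' -> NUM

Answer: NUM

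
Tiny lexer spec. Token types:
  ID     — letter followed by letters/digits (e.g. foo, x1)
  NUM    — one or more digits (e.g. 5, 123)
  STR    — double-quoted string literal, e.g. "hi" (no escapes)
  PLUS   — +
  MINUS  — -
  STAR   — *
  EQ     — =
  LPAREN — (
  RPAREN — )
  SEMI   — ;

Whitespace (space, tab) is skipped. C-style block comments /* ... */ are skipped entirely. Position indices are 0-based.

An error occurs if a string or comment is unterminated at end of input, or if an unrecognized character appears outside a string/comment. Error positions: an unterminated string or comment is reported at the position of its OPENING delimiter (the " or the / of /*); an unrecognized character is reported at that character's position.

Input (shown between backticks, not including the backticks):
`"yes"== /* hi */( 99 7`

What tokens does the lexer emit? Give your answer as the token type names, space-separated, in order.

Answer: STR EQ EQ LPAREN NUM NUM

Derivation:
pos=0: enter STRING mode
pos=0: emit STR "yes" (now at pos=5)
pos=5: emit EQ '='
pos=6: emit EQ '='
pos=8: enter COMMENT mode (saw '/*')
exit COMMENT mode (now at pos=16)
pos=16: emit LPAREN '('
pos=18: emit NUM '99' (now at pos=20)
pos=21: emit NUM '7' (now at pos=22)
DONE. 6 tokens: [STR, EQ, EQ, LPAREN, NUM, NUM]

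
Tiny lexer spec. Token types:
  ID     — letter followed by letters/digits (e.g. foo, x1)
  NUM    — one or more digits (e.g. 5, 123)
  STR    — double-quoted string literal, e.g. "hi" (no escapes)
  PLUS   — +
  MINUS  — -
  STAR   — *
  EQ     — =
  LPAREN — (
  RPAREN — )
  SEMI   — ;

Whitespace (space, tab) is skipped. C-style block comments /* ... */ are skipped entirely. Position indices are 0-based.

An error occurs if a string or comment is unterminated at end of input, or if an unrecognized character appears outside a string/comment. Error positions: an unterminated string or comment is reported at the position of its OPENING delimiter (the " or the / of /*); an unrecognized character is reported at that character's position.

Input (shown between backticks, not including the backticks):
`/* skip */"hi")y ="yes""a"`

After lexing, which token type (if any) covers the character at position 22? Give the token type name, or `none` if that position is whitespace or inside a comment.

pos=0: enter COMMENT mode (saw '/*')
exit COMMENT mode (now at pos=10)
pos=10: enter STRING mode
pos=10: emit STR "hi" (now at pos=14)
pos=14: emit RPAREN ')'
pos=15: emit ID 'y' (now at pos=16)
pos=17: emit EQ '='
pos=18: enter STRING mode
pos=18: emit STR "yes" (now at pos=23)
pos=23: enter STRING mode
pos=23: emit STR "a" (now at pos=26)
DONE. 6 tokens: [STR, RPAREN, ID, EQ, STR, STR]
Position 22: char is '"' -> STR

Answer: STR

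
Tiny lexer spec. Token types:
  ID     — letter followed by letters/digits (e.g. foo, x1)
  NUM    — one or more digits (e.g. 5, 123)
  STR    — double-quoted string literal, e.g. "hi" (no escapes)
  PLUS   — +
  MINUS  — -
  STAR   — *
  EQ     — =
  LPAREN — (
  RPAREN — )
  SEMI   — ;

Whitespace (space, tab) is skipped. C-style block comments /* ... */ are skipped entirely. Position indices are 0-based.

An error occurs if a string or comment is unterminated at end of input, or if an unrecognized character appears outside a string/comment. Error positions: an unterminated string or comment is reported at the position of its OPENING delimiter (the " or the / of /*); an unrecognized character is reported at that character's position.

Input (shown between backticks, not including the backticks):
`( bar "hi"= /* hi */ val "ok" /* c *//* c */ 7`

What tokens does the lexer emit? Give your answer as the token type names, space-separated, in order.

pos=0: emit LPAREN '('
pos=2: emit ID 'bar' (now at pos=5)
pos=6: enter STRING mode
pos=6: emit STR "hi" (now at pos=10)
pos=10: emit EQ '='
pos=12: enter COMMENT mode (saw '/*')
exit COMMENT mode (now at pos=20)
pos=21: emit ID 'val' (now at pos=24)
pos=25: enter STRING mode
pos=25: emit STR "ok" (now at pos=29)
pos=30: enter COMMENT mode (saw '/*')
exit COMMENT mode (now at pos=37)
pos=37: enter COMMENT mode (saw '/*')
exit COMMENT mode (now at pos=44)
pos=45: emit NUM '7' (now at pos=46)
DONE. 7 tokens: [LPAREN, ID, STR, EQ, ID, STR, NUM]

Answer: LPAREN ID STR EQ ID STR NUM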